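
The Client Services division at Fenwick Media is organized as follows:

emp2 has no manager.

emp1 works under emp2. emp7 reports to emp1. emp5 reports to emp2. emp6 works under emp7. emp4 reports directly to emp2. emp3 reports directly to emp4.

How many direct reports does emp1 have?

1

emp1 directly manages emp7. That is 1 direct report.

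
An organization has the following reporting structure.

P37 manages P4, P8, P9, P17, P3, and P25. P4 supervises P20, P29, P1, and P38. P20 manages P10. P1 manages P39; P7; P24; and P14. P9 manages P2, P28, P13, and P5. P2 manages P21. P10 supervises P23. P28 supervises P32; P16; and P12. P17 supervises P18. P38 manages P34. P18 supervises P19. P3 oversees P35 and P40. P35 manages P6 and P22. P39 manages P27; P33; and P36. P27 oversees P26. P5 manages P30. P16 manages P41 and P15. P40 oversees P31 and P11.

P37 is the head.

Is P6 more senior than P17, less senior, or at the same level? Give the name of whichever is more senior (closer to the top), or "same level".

P17

P6 is 3 levels below P37; P17 is 1. P17 is higher.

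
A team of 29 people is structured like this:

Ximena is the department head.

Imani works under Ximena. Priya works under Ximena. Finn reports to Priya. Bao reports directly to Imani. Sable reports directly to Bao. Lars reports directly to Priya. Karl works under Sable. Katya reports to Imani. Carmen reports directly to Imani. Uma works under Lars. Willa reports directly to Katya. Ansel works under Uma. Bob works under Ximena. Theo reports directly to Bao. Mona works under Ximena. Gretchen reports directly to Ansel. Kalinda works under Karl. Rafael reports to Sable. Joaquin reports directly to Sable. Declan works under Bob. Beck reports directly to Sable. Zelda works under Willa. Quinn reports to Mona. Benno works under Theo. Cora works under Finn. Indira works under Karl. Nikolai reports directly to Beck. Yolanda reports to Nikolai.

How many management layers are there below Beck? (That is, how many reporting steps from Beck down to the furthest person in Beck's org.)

2

The longest chain under Beck runs Beck → Nikolai → Yolanda, which is 2 levels below Beck.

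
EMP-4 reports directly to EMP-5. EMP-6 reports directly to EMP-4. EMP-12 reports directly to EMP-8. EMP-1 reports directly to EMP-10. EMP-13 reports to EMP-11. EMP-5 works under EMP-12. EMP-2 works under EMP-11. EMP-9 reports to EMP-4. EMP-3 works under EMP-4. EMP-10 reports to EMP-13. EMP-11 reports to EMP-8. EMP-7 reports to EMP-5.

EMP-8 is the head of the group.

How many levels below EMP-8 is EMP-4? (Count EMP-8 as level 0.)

Chain from EMP-4 up to EMP-8: EMP-4 → EMP-5 → EMP-12 → EMP-8. That is 3 steps up, so EMP-4 is 3 levels below EMP-8.

3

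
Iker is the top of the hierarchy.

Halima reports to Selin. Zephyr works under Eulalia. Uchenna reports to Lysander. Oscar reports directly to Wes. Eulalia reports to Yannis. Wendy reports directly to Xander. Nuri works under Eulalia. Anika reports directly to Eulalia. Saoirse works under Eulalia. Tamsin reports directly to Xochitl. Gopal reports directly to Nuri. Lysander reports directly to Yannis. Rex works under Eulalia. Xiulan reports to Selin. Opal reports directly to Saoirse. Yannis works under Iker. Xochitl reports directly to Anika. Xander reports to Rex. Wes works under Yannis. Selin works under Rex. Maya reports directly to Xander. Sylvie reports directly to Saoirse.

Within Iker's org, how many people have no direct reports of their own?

11

The people in Iker's organization with no one reporting to them are Oscar, Uchenna, Gopal, Opal, Sylvie, Xiulan, Halima, Wendy, Maya, Zephyr, Tamsin. That is 11.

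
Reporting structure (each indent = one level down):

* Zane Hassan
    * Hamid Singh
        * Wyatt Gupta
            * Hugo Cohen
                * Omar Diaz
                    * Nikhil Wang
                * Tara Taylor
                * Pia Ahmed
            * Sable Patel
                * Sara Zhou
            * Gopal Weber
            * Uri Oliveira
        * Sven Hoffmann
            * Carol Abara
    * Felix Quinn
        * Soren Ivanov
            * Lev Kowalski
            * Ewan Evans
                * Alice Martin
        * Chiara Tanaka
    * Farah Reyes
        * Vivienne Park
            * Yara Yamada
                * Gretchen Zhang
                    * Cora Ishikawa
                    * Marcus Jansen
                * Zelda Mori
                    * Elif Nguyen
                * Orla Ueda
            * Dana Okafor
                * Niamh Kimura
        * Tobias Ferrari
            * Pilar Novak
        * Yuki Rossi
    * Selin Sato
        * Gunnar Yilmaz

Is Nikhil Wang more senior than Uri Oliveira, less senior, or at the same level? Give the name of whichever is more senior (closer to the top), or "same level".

Nikhil Wang is 5 levels below Zane Hassan; Uri Oliveira is 3. Uri Oliveira is higher.

Uri Oliveira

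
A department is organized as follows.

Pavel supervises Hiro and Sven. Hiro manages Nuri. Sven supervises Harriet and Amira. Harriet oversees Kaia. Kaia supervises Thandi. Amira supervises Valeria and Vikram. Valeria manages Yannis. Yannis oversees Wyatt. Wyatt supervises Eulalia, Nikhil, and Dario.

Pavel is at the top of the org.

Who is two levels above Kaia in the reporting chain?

Sven

Kaia reports to Harriet, and Harriet reports to Sven. So Kaia's skip-level manager is Sven.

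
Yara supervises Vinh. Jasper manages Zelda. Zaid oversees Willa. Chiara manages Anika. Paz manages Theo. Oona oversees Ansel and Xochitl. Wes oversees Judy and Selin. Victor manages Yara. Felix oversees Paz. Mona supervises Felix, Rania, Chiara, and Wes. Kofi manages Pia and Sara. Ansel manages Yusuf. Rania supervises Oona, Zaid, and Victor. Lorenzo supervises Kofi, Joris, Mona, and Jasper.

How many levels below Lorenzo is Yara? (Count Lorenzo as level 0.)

4

Chain from Yara up to Lorenzo: Yara → Victor → Rania → Mona → Lorenzo. That is 4 steps up, so Yara is 4 levels below Lorenzo.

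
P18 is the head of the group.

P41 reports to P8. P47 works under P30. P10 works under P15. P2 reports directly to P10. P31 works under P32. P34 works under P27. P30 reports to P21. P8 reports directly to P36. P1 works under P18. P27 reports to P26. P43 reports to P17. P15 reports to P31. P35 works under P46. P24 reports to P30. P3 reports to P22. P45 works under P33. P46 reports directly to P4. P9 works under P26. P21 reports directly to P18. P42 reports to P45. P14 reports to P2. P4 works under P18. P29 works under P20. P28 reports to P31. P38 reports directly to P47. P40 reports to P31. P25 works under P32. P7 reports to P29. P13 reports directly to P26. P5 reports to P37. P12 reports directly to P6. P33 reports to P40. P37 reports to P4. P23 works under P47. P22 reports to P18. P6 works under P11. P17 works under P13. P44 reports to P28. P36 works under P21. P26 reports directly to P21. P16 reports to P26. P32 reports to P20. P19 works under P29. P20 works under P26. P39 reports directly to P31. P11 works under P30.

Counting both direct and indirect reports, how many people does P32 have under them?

P32 directly manages P25, P31. P25 has no reports. Under P31: P39, P40, P33, P45, P42, P15, P10, P2, P14, P28, P44 (11). So P32's organization is 2 direct reports plus everyone under them: 1 + 12 = 13.

13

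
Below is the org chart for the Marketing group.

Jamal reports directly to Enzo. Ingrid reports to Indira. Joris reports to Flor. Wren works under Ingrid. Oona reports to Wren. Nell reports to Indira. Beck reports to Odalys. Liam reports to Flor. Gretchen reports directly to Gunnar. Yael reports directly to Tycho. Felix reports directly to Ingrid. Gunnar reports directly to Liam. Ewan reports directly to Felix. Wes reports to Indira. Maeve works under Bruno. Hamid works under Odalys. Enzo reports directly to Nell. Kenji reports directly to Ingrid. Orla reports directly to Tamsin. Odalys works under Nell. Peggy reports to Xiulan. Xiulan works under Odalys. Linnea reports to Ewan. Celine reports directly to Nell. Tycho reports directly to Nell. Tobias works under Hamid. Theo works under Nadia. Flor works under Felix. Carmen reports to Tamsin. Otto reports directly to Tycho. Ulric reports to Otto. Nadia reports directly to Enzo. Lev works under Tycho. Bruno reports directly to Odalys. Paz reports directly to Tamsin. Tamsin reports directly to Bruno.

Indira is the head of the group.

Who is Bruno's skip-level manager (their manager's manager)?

Bruno reports to Odalys, and Odalys reports to Nell. So Bruno's skip-level manager is Nell.

Nell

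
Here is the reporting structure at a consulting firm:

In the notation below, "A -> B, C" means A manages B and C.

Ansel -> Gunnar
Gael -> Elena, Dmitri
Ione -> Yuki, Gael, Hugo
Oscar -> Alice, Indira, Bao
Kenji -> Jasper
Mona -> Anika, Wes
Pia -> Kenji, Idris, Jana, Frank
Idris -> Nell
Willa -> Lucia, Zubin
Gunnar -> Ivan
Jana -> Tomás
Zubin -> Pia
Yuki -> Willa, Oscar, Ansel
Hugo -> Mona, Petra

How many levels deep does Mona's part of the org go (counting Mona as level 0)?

The longest chain under Mona runs Mona → Wes, which is 1 level below Mona.

1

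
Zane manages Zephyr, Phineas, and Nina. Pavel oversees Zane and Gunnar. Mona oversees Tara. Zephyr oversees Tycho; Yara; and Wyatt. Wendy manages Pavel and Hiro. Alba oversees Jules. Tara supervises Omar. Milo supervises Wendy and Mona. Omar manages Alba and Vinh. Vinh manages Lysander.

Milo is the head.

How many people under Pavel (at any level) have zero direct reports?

6

The people in Pavel's organization with no one reporting to them are Gunnar, Nina, Phineas, Wyatt, Yara, Tycho. That is 6.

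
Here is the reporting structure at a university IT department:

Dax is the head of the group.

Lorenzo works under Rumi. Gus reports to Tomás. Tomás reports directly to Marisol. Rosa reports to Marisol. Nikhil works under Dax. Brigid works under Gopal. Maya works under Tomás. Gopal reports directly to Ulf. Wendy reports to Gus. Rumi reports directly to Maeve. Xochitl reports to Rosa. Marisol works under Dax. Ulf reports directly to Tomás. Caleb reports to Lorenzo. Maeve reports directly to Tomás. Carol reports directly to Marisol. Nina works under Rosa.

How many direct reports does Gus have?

1

Gus directly manages Wendy. That is 1 direct report.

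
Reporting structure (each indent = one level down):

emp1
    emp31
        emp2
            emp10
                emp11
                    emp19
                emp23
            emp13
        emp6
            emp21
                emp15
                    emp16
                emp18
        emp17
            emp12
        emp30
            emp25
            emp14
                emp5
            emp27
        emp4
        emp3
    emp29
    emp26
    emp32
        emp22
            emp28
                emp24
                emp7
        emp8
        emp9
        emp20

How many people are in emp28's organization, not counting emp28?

emp28 directly manages emp24, emp7. emp24 has no reports. emp7 has no reports. So emp28's organization is 2 direct reports plus everyone under them: 1 + 1 = 2.

2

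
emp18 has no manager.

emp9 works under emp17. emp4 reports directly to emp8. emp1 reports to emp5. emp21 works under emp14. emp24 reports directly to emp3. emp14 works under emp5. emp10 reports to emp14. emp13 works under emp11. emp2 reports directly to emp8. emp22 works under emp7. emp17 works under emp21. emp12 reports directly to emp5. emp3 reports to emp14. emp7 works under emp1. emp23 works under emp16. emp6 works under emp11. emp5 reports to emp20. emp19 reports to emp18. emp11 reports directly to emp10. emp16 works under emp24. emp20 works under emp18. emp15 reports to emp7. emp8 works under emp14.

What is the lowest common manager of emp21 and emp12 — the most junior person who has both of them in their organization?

emp21's chain of managers is emp14, emp5, emp20, emp18. emp12's chain of managers is emp5, emp20, emp18. The first manager that appears in both chains is emp5.

emp5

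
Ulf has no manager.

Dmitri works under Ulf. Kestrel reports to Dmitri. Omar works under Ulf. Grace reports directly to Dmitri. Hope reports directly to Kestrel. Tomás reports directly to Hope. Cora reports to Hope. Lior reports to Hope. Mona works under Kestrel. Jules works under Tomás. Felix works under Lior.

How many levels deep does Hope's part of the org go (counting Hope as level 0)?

2

The longest chain under Hope runs Hope → Lior → Felix, which is 2 levels below Hope.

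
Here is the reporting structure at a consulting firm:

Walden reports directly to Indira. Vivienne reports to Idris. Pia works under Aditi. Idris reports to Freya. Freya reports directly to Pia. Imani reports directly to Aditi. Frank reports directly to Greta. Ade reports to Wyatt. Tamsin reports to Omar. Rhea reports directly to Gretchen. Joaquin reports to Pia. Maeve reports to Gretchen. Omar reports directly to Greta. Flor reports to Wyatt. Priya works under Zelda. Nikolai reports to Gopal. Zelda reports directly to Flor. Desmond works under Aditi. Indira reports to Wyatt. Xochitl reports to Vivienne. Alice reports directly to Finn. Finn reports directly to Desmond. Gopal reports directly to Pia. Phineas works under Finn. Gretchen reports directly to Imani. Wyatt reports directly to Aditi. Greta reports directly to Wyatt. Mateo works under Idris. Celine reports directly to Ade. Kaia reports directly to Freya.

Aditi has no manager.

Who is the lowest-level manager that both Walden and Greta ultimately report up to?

Walden's chain of managers is Indira, Wyatt, Aditi. Greta's chain of managers is Wyatt, Aditi. The first manager that appears in both chains is Wyatt.

Wyatt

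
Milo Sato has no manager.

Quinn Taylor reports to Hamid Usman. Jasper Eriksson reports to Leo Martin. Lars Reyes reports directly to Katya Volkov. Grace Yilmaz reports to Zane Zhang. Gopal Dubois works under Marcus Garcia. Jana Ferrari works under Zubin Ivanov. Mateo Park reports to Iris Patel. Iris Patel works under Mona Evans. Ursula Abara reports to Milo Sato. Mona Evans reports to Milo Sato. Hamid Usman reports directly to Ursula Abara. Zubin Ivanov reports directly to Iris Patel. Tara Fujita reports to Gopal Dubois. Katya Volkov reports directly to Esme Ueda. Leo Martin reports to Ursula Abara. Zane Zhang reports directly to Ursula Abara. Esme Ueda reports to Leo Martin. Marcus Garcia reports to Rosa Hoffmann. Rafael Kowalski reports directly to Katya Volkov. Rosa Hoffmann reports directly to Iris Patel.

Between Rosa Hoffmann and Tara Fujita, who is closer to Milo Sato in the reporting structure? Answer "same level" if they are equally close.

Rosa Hoffmann

Rosa Hoffmann is 3 levels below Milo Sato; Tara Fujita is 6. Rosa Hoffmann is higher.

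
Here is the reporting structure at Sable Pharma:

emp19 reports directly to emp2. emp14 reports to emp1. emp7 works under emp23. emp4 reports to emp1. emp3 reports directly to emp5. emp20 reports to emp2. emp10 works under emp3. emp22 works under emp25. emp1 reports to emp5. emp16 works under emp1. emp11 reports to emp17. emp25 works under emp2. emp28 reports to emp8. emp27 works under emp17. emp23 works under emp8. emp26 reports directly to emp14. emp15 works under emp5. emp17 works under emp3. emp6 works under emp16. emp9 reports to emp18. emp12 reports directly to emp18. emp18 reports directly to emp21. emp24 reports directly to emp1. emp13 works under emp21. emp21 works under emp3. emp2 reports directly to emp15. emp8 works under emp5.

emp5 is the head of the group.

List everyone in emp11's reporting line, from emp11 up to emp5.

emp11 -> emp17 -> emp3 -> emp5

emp11 reports to emp17. emp17 reports to emp3. emp3 reports to emp5. emp5 is at the top.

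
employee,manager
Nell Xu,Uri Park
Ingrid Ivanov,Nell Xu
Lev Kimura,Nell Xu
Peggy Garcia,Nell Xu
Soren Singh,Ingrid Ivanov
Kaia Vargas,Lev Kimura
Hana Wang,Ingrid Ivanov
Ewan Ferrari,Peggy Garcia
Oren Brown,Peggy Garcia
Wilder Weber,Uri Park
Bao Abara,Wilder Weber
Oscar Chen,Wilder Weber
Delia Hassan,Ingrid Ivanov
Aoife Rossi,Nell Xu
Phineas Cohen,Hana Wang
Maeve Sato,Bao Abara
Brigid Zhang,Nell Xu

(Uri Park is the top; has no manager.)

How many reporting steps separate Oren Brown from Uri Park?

Chain from Oren Brown up to Uri Park: Oren Brown → Peggy Garcia → Nell Xu → Uri Park. That is 3 steps up, so Oren Brown is 3 levels below Uri Park.

3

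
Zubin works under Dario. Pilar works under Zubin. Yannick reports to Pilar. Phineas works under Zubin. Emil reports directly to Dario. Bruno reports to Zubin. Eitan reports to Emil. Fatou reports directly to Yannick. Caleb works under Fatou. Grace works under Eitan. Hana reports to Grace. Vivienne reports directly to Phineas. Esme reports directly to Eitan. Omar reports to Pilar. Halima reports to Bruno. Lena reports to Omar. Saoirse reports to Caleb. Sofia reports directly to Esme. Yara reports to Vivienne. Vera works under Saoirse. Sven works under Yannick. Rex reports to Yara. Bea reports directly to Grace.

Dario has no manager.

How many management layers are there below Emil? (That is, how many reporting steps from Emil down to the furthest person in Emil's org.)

3

The longest chain under Emil runs Emil → Eitan → Esme → Sofia, which is 3 levels below Emil.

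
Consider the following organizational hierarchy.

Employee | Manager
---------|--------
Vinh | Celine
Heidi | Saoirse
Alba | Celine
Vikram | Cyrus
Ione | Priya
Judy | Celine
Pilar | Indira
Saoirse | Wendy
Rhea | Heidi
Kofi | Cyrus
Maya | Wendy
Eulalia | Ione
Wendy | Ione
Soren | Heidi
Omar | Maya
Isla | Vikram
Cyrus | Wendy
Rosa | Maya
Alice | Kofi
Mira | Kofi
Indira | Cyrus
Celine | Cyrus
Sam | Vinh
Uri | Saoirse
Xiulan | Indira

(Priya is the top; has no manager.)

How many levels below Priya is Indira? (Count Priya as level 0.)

Chain from Indira up to Priya: Indira → Cyrus → Wendy → Ione → Priya. That is 4 steps up, so Indira is 4 levels below Priya.

4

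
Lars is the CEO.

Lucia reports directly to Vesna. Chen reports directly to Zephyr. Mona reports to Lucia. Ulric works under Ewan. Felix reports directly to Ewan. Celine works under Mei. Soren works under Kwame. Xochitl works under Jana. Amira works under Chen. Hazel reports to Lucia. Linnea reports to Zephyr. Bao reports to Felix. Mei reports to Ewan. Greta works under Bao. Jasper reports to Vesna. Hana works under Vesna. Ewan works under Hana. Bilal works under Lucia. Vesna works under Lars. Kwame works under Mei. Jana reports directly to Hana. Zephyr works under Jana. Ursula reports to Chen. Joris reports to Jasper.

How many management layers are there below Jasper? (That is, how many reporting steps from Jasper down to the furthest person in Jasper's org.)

1

The longest chain under Jasper runs Jasper → Joris, which is 1 level below Jasper.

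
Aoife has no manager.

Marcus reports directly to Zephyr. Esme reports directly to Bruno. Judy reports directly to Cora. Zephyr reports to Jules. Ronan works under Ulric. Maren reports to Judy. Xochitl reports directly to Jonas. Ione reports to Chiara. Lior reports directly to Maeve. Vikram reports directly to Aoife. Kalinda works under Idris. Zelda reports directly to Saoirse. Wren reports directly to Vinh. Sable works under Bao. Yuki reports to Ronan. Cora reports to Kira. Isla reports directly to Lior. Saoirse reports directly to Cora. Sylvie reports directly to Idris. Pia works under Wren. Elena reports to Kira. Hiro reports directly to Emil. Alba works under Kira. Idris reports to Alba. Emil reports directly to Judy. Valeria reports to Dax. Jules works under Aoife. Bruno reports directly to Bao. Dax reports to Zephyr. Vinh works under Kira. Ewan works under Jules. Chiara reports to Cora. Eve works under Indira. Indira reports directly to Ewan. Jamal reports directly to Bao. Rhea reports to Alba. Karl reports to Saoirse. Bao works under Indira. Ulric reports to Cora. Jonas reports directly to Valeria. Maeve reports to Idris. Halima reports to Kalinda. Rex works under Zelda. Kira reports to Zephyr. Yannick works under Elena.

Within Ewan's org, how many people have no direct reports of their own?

The people in Ewan's organization with no one reporting to them are Eve, Sable, Esme, Jamal. That is 4.

4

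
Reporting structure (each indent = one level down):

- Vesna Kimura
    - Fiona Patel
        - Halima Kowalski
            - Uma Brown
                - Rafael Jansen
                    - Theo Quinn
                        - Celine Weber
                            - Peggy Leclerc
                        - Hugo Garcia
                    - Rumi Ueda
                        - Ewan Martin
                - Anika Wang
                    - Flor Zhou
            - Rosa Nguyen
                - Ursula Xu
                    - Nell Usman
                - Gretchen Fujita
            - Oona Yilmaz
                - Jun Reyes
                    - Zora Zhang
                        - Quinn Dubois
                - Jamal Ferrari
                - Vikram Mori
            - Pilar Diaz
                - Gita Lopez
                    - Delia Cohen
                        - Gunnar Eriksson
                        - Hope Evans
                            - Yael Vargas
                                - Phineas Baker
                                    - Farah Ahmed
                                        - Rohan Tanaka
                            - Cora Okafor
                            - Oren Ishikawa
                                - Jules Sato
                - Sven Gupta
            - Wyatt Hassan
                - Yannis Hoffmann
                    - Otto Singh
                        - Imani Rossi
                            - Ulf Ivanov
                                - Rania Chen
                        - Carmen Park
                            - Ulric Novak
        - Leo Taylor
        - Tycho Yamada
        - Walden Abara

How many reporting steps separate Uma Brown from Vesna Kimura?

Chain from Uma Brown up to Vesna Kimura: Uma Brown → Halima Kowalski → Fiona Patel → Vesna Kimura. That is 3 steps up, so Uma Brown is 3 levels below Vesna Kimura.

3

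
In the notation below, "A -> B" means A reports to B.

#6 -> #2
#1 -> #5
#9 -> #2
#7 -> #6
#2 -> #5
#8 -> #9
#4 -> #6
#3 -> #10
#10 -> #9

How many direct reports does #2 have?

#2 directly manages #9, #6. That is 2 direct reports.

2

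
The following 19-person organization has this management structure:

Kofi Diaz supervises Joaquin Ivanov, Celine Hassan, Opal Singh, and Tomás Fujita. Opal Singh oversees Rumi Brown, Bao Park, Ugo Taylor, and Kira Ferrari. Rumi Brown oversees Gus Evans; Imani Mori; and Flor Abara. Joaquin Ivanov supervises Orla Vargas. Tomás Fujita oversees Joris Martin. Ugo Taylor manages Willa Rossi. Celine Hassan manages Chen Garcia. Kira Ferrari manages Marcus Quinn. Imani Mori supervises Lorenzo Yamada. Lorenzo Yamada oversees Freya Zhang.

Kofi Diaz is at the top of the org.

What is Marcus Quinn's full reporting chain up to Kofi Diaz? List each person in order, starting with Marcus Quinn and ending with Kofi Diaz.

Marcus Quinn reports to Kira Ferrari. Kira Ferrari reports to Opal Singh. Opal Singh reports to Kofi Diaz. Kofi Diaz is at the top.

Marcus Quinn -> Kira Ferrari -> Opal Singh -> Kofi Diaz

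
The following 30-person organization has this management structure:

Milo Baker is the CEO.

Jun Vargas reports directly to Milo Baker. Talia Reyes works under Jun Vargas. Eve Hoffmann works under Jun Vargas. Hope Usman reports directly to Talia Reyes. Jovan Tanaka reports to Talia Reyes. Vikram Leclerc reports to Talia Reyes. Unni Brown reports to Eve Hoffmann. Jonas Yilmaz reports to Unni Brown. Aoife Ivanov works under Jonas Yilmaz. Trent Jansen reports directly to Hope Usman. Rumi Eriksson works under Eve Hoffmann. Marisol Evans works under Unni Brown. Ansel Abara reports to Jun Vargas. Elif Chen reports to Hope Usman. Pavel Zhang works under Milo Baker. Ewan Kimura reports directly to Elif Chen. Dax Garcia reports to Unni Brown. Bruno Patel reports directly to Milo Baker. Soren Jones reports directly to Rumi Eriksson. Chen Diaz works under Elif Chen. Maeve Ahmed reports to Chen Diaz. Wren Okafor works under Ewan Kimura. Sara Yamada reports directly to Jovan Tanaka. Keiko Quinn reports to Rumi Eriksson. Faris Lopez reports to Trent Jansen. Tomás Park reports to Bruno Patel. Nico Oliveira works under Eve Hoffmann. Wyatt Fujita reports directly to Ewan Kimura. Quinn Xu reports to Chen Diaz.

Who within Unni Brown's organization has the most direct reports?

Unni Brown

Direct-report counts within Unni Brown's organization: Unni Brown has 3; Jonas Yilmaz has 1. The largest is 3, held by Unni Brown.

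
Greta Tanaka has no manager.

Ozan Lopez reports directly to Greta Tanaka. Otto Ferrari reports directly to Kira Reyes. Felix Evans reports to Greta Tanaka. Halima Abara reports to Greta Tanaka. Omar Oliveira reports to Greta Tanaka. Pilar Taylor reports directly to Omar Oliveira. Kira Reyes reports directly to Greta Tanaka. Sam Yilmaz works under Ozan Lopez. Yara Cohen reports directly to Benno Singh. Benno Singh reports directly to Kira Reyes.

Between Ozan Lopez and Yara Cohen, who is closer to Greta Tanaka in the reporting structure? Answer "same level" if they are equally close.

Ozan Lopez is 1 level below Greta Tanaka; Yara Cohen is 3. Ozan Lopez is higher.

Ozan Lopez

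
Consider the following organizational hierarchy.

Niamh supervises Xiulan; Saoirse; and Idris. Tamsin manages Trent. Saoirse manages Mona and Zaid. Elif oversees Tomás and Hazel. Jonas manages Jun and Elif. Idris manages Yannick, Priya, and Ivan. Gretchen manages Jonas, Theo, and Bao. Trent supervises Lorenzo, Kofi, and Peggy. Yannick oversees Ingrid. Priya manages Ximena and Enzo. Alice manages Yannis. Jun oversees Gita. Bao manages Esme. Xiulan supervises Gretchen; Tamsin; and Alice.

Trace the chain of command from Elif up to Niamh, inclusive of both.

Elif -> Jonas -> Gretchen -> Xiulan -> Niamh

Elif reports to Jonas. Jonas reports to Gretchen. Gretchen reports to Xiulan. Xiulan reports to Niamh. Niamh is at the top.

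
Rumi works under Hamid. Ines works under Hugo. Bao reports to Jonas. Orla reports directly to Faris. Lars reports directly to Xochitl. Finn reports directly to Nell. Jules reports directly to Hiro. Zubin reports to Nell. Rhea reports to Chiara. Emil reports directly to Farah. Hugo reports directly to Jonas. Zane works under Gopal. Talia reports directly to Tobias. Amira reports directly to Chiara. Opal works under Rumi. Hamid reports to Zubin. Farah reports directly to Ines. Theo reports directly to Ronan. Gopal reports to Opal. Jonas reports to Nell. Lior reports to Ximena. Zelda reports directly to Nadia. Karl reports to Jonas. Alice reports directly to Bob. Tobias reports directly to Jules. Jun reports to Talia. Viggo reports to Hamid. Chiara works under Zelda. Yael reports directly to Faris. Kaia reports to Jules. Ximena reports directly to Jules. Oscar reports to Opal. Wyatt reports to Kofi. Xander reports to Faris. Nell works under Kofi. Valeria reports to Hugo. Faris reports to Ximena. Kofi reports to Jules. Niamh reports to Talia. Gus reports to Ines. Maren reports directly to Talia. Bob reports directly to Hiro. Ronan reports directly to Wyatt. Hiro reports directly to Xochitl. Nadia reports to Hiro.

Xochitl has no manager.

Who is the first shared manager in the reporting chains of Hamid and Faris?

Hamid's chain of managers is Zubin, Nell, Kofi, Jules, Hiro, Xochitl. Faris's chain of managers is Ximena, Jules, Hiro, Xochitl. The first manager that appears in both chains is Jules.

Jules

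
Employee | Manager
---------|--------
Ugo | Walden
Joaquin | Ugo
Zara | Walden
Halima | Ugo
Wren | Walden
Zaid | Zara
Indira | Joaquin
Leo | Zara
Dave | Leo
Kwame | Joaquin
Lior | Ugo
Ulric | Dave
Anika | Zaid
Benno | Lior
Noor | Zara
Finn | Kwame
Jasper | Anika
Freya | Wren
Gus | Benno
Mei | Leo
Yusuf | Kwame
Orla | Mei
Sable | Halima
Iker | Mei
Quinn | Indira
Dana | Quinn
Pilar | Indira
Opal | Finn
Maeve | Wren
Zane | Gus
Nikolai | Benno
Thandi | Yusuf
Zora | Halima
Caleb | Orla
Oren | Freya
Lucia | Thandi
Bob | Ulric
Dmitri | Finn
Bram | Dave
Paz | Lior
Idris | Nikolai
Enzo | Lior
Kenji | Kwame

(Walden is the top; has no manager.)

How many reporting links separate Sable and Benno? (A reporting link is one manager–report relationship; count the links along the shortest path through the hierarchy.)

4

Sable is 2 levels below Ugo, and Benno is 2 levels below Ugo (their lowest common manager). The shortest path runs up from Sable to Ugo and back down to Benno: 2 + 2 = 4 links.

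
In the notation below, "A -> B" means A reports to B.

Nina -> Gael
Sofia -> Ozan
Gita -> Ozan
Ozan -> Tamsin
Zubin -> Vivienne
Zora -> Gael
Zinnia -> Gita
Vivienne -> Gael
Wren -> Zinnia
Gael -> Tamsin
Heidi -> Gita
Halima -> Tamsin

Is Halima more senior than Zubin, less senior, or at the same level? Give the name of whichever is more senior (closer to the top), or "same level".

Halima is 1 level below Tamsin; Zubin is 3. Halima is higher.

Halima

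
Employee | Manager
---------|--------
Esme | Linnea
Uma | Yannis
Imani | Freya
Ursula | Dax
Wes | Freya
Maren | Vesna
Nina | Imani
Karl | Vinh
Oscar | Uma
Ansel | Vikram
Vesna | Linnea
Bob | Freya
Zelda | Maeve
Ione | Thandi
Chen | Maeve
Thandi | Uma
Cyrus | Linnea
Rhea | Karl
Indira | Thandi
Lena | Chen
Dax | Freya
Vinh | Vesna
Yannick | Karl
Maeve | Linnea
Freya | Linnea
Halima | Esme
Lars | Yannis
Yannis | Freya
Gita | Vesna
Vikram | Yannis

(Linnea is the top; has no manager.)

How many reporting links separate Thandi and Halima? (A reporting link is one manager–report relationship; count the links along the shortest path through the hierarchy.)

6

Thandi is 4 levels below Linnea, and Halima is 2 levels below Linnea (their lowest common manager). The shortest path runs up from Thandi to Linnea and back down to Halima: 4 + 2 = 6 links.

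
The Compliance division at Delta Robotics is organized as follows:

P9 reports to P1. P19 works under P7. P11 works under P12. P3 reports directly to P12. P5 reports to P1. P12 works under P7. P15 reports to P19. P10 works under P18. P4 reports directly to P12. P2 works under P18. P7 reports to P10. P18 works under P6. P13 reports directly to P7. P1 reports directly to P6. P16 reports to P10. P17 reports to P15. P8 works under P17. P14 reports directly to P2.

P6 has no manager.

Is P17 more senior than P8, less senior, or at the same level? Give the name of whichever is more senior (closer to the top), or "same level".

P17 is 6 levels below P6; P8 is 7. P17 is higher.

P17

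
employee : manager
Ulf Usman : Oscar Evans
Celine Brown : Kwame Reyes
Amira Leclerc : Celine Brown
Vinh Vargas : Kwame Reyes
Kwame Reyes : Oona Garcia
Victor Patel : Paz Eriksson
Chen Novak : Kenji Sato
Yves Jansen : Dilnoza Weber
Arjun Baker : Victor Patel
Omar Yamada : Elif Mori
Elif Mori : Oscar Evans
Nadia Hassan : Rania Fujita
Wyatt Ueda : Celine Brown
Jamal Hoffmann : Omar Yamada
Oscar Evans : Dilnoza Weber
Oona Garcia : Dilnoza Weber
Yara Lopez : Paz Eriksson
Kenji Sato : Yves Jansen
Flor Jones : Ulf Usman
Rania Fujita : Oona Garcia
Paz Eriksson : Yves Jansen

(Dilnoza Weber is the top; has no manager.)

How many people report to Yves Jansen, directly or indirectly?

Yves Jansen directly manages Paz Eriksson, Kenji Sato. Under Paz Eriksson: Yara Lopez, Victor Patel, Arjun Baker (3). Under Kenji Sato: Chen Novak (1). So Yves Jansen's organization is 2 direct reports plus everyone under them: 4 + 2 = 6.

6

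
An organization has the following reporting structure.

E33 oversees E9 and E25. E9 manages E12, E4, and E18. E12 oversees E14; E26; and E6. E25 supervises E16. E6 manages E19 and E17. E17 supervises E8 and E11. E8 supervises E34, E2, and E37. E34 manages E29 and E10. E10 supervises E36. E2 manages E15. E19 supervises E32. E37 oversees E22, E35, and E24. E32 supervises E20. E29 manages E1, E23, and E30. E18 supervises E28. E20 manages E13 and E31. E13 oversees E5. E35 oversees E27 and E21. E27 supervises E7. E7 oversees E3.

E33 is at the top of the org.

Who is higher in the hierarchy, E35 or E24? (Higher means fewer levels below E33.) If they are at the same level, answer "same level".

Both E35 and E24 are 7 levels below E33.

same level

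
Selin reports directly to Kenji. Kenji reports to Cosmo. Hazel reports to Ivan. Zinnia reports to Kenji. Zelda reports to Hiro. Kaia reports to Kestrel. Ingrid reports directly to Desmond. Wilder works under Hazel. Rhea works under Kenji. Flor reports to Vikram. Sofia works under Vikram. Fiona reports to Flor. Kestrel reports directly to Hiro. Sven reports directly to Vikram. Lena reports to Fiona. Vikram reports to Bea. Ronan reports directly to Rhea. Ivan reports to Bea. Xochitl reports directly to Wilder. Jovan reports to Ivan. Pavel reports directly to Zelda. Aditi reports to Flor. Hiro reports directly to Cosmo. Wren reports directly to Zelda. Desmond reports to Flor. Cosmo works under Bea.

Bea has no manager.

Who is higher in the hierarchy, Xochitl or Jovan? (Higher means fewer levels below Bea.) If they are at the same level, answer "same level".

Xochitl is 4 levels below Bea; Jovan is 2. Jovan is higher.

Jovan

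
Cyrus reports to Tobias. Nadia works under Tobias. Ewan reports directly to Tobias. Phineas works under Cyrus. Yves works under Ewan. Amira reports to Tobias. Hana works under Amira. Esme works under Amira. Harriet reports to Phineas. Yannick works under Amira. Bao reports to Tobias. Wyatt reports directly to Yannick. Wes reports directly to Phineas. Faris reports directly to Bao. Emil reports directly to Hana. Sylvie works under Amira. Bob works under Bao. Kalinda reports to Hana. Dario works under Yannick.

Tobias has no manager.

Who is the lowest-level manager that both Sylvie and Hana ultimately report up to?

Sylvie's chain of managers is Amira, Tobias. Hana's chain of managers is Amira, Tobias. The first manager that appears in both chains is Amira.

Amira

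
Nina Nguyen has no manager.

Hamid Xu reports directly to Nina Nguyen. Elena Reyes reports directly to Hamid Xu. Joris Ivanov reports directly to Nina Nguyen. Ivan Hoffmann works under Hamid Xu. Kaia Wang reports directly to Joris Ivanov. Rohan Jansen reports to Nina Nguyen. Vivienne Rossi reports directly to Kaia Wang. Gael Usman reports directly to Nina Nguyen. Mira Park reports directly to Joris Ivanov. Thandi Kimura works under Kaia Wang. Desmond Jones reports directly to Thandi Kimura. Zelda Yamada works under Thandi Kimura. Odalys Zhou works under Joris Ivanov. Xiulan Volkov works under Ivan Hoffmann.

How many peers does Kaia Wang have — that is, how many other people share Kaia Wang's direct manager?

Kaia Wang reports to Joris Ivanov. Joris Ivanov's other direct reports are Mira Park, Odalys Zhou — 2 peers.

2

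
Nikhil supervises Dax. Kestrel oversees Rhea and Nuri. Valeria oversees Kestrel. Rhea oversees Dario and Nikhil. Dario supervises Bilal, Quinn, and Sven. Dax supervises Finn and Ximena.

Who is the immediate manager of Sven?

Dario

Sven reports directly to Dario.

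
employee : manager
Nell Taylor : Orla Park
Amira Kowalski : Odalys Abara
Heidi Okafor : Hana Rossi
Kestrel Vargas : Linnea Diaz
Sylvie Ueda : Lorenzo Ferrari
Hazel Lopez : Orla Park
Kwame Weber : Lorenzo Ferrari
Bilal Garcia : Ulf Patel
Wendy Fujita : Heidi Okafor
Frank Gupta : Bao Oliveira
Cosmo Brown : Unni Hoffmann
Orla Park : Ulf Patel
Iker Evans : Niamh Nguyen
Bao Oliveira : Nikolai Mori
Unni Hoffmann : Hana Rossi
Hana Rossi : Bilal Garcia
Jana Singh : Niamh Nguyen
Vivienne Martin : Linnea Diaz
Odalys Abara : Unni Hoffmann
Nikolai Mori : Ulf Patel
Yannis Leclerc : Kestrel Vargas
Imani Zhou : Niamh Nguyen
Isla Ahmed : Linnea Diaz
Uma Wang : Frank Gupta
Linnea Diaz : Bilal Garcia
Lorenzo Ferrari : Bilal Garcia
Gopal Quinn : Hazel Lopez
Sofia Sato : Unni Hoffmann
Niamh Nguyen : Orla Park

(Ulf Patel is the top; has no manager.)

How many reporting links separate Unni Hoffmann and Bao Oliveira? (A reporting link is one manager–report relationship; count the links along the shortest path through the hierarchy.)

5

Unni Hoffmann is 3 levels below Ulf Patel, and Bao Oliveira is 2 levels below Ulf Patel (their lowest common manager). The shortest path runs up from Unni Hoffmann to Ulf Patel and back down to Bao Oliveira: 3 + 2 = 5 links.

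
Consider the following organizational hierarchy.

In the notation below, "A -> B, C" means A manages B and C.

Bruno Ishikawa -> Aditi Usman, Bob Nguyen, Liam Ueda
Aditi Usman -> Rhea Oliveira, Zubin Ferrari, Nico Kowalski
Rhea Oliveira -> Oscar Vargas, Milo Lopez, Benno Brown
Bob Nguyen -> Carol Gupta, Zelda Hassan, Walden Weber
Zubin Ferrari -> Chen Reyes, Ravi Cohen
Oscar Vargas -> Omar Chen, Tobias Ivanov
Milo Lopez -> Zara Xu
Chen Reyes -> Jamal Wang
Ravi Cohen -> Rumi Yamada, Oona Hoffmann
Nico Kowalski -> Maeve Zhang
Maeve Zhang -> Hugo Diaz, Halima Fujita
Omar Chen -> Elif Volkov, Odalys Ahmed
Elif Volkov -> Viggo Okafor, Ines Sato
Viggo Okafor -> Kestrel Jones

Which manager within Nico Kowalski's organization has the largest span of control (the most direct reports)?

Maeve Zhang

Direct-report counts within Nico Kowalski's organization: Nico Kowalski has 1; Maeve Zhang has 2. The largest is 2, held by Maeve Zhang.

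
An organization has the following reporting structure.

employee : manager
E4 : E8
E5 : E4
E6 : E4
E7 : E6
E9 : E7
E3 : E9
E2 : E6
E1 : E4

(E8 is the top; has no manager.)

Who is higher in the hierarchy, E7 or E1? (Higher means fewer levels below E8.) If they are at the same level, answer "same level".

E1

E7 is 3 levels below E8; E1 is 2. E1 is higher.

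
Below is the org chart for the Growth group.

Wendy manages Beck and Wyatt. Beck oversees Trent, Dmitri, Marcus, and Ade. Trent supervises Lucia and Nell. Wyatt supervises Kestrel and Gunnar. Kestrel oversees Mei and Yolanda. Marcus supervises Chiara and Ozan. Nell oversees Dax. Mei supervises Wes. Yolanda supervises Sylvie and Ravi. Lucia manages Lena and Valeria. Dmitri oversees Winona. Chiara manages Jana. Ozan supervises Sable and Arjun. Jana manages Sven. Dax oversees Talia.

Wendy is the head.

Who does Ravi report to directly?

Yolanda

Ravi reports directly to Yolanda.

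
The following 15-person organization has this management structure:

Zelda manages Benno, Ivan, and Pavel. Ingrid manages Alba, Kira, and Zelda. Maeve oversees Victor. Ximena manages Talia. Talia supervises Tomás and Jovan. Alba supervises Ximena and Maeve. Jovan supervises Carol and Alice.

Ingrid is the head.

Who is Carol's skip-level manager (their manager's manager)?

Carol reports to Jovan, and Jovan reports to Talia. So Carol's skip-level manager is Talia.

Talia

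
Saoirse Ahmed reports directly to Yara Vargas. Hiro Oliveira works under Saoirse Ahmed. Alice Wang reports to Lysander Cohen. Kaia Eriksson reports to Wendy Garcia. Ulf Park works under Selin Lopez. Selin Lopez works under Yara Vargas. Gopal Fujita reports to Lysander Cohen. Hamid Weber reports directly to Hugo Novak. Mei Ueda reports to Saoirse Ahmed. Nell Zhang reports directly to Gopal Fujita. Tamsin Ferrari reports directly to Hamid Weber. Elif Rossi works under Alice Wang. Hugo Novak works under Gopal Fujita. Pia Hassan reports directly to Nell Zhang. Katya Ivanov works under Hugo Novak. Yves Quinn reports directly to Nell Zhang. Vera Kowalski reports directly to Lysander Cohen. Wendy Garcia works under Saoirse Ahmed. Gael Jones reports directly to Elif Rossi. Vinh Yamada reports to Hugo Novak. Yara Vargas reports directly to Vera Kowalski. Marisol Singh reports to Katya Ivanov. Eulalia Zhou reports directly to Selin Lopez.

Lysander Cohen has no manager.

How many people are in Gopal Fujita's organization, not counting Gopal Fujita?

Gopal Fujita directly manages Hugo Novak, Nell Zhang. Under Hugo Novak: Hamid Weber, Tamsin Ferrari, Katya Ivanov, Marisol Singh, Vinh Yamada (5). Under Nell Zhang: Yves Quinn, Pia Hassan (2). So Gopal Fujita's organization is 2 direct reports plus everyone under them: 6 + 3 = 9.

9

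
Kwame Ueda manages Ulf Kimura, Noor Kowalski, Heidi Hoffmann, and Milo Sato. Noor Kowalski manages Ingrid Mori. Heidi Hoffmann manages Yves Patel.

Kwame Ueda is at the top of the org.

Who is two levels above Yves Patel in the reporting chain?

Kwame Ueda

Yves Patel reports to Heidi Hoffmann, and Heidi Hoffmann reports to Kwame Ueda. So Yves Patel's skip-level manager is Kwame Ueda.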